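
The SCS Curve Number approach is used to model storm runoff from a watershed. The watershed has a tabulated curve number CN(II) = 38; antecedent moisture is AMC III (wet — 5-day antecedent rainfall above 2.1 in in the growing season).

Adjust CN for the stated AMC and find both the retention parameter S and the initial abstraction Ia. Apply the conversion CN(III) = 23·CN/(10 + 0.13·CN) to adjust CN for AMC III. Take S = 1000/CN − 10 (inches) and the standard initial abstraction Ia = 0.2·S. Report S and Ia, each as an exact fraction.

CN(III) from CN(II)=38: (23·38)/(10 + 0.13·38) = 43700/747 ≈ 58.501
S = 1000/(43700/747) − 10 = 3100/437 in ≈ 7.094 in
Initial abstraction Ia = S/5 = (3100/437)/5 = 620/437 ≈ 1.419 in

S = 3100/437 in ≈ 7.094 in; Ia = 620/437 in ≈ 1.419 in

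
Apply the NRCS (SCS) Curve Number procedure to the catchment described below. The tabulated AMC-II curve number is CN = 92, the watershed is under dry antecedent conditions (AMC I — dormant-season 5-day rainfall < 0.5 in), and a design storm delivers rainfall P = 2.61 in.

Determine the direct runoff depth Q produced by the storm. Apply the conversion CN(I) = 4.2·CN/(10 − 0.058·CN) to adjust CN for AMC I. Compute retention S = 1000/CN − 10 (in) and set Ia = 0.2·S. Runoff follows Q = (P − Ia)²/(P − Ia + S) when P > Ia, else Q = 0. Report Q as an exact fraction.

Dry (AMC I): CN(I) = 4.2·92/(10 − 0.058·92) = (1932/5)/(583/125) = 48300/583 ≈ 82.847
S = 1000/(48300/583) − 10 = 1000/483 in ≈ 2.070 in
Ia = 0.2S: 0.2·2.070 = 0.414 in (exactly 200/483)
Excess rainfall: 2.610 − 0.414 = 2.196 in; P > Ia so Q > 0
Runoff Q = (P−Ia)²/(P−Ia+S) = (2.196)²/(2.196+2.070) = 11249359969/9952842900 ≈ 1.130 in

Q = 11249359969/9952842900 in ≈ 1.130 in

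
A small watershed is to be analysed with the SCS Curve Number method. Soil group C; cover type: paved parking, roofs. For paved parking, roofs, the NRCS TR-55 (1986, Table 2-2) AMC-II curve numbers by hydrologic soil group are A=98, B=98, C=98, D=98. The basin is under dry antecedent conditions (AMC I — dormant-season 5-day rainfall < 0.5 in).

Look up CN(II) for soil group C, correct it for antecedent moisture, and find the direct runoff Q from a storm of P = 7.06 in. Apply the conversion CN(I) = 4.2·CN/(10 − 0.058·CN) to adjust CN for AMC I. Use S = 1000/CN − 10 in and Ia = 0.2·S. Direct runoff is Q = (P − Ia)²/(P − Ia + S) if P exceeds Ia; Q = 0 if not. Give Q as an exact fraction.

NRCS table: paved parking, roofs, soil group C → CN(II) = 98
Adjust CN=98 to AMC I: 4.2·98/(10 − 0.058·98) → (2058/5) ÷ (1079/250) = 102900/1079 ≈ 95.366
Max retention: S = 1000/(102900/1079) − 10 = 500/1029 in (≈ 0.486 in)
Initial abstraction Ia = S/5 = (500/1029)/5 = 100/1029 ≈ 0.097 in
P − Ia = 7.060 − 0.097 = 358237/51450 ≈ 6.963 in (> 0, runoff occurs)
Q: (358237/51450)² ÷ (383237/51450) = 128333748169/19717543650 in (≈ 6.509 in)

Q = 128333748169/19717543650 in ≈ 6.509 in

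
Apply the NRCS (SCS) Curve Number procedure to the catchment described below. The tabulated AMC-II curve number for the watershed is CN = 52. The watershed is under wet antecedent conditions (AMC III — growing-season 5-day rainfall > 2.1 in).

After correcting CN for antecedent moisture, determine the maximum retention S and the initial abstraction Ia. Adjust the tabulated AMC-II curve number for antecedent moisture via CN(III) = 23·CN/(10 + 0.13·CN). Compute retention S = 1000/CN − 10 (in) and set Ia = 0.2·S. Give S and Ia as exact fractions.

CN(III) from CN(II)=52: (23·52)/(10 + 0.13·52) = 29900/419 ≈ 71.360
S = 1000/(29900/419) − 10 = 1200/299 in ≈ 4.013 in
Initial abstraction Ia = S/5 = (1200/299)/5 = 240/299 ≈ 0.803 in

S = 1200/299 in ≈ 4.013 in; Ia = 240/299 in ≈ 0.803 in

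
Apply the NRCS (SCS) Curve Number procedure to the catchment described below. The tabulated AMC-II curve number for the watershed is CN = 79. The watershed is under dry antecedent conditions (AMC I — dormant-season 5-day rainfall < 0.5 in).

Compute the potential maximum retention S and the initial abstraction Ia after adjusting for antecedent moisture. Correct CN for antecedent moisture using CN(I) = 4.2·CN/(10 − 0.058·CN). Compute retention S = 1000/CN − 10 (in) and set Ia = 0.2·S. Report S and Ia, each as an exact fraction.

CN(I) from CN(II)=79: (4.2·79)/(10 − 0.058·79) = 7900/129 ≈ 61.240
Retention S: 1000/CN − 10 with CN=61.240 → S = 500/79 ≈ 6.329 in
Ia = 0.2S: 0.2·6.329 = 1.266 in (exactly 100/79)

S = 500/79 in ≈ 6.329 in; Ia = 100/79 in ≈ 1.266 in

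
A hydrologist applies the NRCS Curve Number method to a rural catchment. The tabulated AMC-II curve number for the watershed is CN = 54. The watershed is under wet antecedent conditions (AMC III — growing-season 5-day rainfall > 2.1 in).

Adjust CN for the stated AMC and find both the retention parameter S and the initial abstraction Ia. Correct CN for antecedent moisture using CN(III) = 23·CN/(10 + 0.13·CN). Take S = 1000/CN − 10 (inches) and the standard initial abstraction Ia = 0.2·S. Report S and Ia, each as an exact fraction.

Adjust CN=54 to AMC III: 23·54/(10 + 0.13·54) → 1242 ÷ (851/50) = 2700/37 ≈ 72.973
Retention S: 1000/CN − 10 with CN=72.973 → S = 100/27 ≈ 3.704 in
Ia = 0.2S: 0.2·3.704 = 0.741 in (exactly 20/27)

S = 100/27 in ≈ 3.704 in; Ia = 20/27 in ≈ 0.741 in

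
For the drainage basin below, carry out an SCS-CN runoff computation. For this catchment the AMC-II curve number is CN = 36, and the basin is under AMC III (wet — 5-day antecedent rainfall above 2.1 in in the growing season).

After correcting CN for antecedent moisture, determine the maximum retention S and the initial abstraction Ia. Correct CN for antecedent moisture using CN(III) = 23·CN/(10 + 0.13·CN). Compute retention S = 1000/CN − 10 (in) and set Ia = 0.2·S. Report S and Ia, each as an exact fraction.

S = 1600/207 in ≈ 7.729 in; Ia = 320/207 in ≈ 1.546 in

CN(III) from CN(II)=36: (23·36)/(10 + 0.13·36) = 20700/367 ≈ 56.403
S = 1000/(20700/367) − 10 = 1600/207 in ≈ 7.729 in
Ia = 0.2S: 0.2·7.729 = 1.546 in (exactly 320/207)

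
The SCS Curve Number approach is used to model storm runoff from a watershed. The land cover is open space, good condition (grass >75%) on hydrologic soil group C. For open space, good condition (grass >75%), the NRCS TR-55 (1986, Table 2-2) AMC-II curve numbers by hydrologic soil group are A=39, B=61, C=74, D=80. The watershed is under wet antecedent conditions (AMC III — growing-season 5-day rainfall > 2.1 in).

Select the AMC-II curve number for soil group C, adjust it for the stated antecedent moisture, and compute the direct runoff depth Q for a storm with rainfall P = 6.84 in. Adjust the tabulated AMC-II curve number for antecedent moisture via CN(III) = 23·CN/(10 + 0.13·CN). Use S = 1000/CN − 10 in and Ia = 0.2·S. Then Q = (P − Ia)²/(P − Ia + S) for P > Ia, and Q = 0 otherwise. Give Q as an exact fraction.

NRCS table: open space, good condition (grass >75%), soil group C → CN(II) = 74
Adjust CN=74 to AMC III: 23·74/(10 + 0.13·74) → 1702 ÷ (981/50) = 85100/981 ≈ 86.748
Max retention: S = 1000/(85100/981) − 10 = 1300/851 in (≈ 1.528 in)
Ia = 0.2S: 0.2·1.528 = 0.306 in (exactly 260/851)
P − Ia = 6.840 − 0.306 = 139021/21275 ≈ 6.534 in (> 0, runoff occurs)
Q: (139021/21275)² ÷ (171521/21275) = 19326838441/3649109275 in (≈ 5.296 in)

Q = 19326838441/3649109275 in ≈ 5.296 in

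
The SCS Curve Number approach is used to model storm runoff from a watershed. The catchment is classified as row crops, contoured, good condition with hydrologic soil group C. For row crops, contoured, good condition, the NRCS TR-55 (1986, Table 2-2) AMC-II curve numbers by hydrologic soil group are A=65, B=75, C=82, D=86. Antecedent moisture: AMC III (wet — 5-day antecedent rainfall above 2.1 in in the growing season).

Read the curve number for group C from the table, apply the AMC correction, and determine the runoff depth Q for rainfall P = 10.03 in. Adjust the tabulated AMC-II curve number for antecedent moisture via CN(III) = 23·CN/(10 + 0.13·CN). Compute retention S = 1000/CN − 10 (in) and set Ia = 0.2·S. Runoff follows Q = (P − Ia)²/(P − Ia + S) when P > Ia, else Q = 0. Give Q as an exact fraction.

Q = 860866653241/95981274700 in ≈ 8.969 in

NRCS table: row crops, contoured, good condition, soil group C → CN(II) = 82
CN(III) from CN(II)=82: (23·82)/(10 + 0.13·82) = 94300/1033 ≈ 91.288
S = 1000/(94300/1033) − 10 = 900/943 in ≈ 0.954 in
Initial abstraction Ia = S/5 = (900/943)/5 = 180/943 ≈ 0.191 in
Since P=10.030 > Ia=0.191: effective rainfall P−Ia = 927829/94300 in
Q = (927829/94300)²/((927829/94300) + 900/943) = (860866653241/8892490000)/(1017829/94300) = 860866653241/95981274700 in ≈ 8.969 in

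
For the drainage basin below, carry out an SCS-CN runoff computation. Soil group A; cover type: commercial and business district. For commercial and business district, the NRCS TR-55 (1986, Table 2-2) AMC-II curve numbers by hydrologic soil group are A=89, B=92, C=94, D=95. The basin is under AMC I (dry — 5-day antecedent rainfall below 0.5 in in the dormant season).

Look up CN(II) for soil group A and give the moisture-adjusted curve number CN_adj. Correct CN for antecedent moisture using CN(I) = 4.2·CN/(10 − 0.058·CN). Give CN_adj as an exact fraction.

CN_adj = 186900/2419 ≈ 77.263

NRCS table: commercial and business district, soil group A → CN(II) = 89
Dry (AMC I): CN(I) = 4.2·89/(10 − 0.058·89) = (1869/5)/(2419/500) = 186900/2419 ≈ 77.263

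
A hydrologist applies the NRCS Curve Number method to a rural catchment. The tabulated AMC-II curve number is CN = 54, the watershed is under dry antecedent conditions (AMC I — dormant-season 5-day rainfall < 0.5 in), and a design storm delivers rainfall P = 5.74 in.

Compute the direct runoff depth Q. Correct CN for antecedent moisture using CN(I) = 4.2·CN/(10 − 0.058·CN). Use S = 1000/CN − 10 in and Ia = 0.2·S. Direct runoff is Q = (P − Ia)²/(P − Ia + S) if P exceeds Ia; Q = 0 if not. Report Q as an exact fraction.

Q = 2278057441/17654367150 in ≈ 0.129 in

Adjust CN=54 to AMC I: 4.2·54/(10 − 0.058·54) → (1134/5) ÷ (1717/250) = 56700/1717 ≈ 33.023
Retention S: 1000/CN − 10 with CN=33.023 → S = 11500/567 ≈ 20.282 in
Ia = 0.2·(11500/567) = 2300/567 in ≈ 4.056 in
Since P=5.740 > Ia=4.056: effective rainfall P−Ia = 47729/28350 in
Q: (47729/28350)² ÷ (622729/28350) = 2278057441/17654367150 in (≈ 0.129 in)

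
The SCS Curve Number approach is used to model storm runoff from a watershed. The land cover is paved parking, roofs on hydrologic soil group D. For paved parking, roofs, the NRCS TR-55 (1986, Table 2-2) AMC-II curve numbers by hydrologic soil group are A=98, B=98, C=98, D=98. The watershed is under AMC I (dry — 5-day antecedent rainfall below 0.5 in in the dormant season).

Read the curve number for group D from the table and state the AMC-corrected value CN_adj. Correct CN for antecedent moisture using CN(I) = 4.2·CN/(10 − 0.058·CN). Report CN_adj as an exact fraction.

NRCS table: paved parking, roofs, soil group D → CN(II) = 98
Adjust CN=98 to AMC I: 4.2·98/(10 − 0.058·98) → (2058/5) ÷ (1079/250) = 102900/1079 ≈ 95.366

CN_adj = 102900/1079 ≈ 95.366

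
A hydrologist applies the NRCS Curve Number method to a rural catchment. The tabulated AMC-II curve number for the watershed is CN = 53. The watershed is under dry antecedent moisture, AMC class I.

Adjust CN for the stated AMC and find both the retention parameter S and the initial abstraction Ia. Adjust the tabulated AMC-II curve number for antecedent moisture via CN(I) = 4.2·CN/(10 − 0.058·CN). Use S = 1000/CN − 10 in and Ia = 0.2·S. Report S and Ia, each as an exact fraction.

S = 23500/1113 in ≈ 21.114 in; Ia = 4700/1113 in ≈ 4.223 in

Dry (AMC I): CN(I) = 4.2·53/(10 − 0.058·53) = (1113/5)/(3463/500) = 111300/3463 ≈ 32.140
Max retention: S = 1000/(111300/3463) − 10 = 23500/1113 in (≈ 21.114 in)
Ia = 0.2·(23500/1113) = 4700/1113 in ≈ 4.223 in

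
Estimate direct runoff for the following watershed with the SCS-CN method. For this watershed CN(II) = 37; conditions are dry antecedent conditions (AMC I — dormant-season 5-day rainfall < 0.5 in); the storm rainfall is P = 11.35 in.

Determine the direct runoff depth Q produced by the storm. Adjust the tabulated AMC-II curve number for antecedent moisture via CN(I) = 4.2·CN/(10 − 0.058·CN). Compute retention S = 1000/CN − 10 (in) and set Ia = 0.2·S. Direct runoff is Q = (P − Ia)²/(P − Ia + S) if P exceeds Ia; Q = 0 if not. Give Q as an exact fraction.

CN(I) from CN(II)=37: (4.2·37)/(10 − 0.058·37) = 3700/187 ≈ 19.786
Max retention: S = 1000/(3700/187) − 10 = 1500/37 in (≈ 40.541 in)
Ia = 0.2·(1500/37) = 300/37 in ≈ 8.108 in
Excess rainfall: 11.350 − 8.108 = 3.242 in; P > Ia so Q > 0
Q: (2399/740)² ÷ (32399/740) = 5755201/23975260 in (≈ 0.240 in)

Q = 5755201/23975260 in ≈ 0.240 in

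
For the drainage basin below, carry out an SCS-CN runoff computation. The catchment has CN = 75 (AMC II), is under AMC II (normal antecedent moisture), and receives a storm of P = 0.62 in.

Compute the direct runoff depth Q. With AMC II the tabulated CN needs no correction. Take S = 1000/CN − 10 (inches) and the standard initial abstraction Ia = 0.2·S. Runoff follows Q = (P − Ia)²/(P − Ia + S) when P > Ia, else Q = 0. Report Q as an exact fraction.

AMC II — tabulated CN = 75 applies directly.
Max retention: S = 1000/75 − 10 = 10/3 in (≈ 3.333 in)
Ia = 0.2·(10/3) = 2/3 in ≈ 0.667 in
P = 0.620 ≤ Ia = 0.667 in: entire storm abstracted, Q = 0.

Q = 0 in ≈ 0.000 in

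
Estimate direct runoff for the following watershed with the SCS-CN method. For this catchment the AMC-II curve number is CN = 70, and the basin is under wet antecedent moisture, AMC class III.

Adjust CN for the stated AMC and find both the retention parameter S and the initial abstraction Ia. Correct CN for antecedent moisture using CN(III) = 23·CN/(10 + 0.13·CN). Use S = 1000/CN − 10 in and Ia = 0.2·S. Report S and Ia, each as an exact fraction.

Adjust CN=70 to AMC III: 23·70/(10 + 0.13·70) → 1610 ÷ (191/10) = 16100/191 ≈ 84.293
S = 1000/(16100/191) − 10 = 300/161 in ≈ 1.863 in
Ia = 0.2S: 0.2·1.863 = 0.373 in (exactly 60/161)

S = 300/161 in ≈ 1.863 in; Ia = 60/161 in ≈ 0.373 in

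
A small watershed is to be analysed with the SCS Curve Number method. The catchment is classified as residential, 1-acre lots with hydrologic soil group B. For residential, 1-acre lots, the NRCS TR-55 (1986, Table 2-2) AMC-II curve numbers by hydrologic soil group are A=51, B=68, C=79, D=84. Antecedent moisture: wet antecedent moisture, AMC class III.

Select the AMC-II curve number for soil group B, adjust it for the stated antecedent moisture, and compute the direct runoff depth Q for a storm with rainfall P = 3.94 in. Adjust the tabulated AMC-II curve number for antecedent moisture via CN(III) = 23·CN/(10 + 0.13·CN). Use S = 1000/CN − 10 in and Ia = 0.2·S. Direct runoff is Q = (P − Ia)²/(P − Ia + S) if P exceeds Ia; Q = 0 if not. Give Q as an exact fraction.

NRCS table: residential, 1-acre lots, soil group B → CN(II) = 68
Adjust CN=68 to AMC III: 23·68/(10 + 0.13·68) → 1564 ÷ (471/25) = 39100/471 ≈ 83.015
S = 1000/(39100/471) − 10 = 800/391 in ≈ 2.046 in
Ia = 0.2·(800/391) = 160/391 in ≈ 0.409 in
Since P=3.940 > Ia=0.409: effective rainfall P−Ia = 69027/19550 in
Q: (69027/19550)² ÷ (109027/19550) = 4764726729/2131477850 in (≈ 2.235 in)

Q = 4764726729/2131477850 in ≈ 2.235 in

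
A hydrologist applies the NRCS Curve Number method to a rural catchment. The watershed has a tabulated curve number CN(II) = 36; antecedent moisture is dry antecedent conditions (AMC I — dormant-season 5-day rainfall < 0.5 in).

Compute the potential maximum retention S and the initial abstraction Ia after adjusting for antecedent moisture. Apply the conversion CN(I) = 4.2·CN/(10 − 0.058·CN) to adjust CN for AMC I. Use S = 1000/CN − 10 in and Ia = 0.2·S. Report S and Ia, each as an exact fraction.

S = 8000/189 in ≈ 42.328 in; Ia = 1600/189 in ≈ 8.466 in

Adjust CN=36 to AMC I: 4.2·36/(10 − 0.058·36) → (756/5) ÷ (989/125) = 18900/989 ≈ 19.110
Retention S: 1000/CN − 10 with CN=19.110 → S = 8000/189 ≈ 42.328 in
Ia = 0.2S: 0.2·42.328 = 8.466 in (exactly 1600/189)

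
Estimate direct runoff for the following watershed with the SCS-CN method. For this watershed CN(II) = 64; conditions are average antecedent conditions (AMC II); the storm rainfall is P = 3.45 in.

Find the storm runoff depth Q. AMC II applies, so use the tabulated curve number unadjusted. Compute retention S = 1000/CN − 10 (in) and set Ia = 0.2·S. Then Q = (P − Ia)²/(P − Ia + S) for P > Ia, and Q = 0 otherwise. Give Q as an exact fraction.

Q = 2883/4240 in ≈ 0.680 in

Average conditions: CN = 64 (no AMC adjustment).
Retention S: 1000/CN − 10 with CN=64.000 → S = 45/8 ≈ 5.625 in
Ia = 0.2·(45/8) = 9/8 in ≈ 1.125 in
P − Ia = 3.450 − 1.125 = 93/40 ≈ 2.325 in (> 0, runoff occurs)
Q: (93/40)² ÷ (159/20) = 2883/4240 in (≈ 0.680 in)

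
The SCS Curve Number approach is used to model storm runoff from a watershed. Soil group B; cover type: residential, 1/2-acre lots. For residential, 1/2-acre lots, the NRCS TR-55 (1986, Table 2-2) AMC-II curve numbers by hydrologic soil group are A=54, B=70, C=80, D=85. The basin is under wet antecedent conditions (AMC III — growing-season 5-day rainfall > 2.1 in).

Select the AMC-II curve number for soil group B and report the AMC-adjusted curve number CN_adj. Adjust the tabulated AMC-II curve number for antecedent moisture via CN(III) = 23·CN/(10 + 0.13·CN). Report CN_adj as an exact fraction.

NRCS table: residential, 1/2-acre lots, soil group B → CN(II) = 70
Adjust CN=70 to AMC III: 23·70/(10 + 0.13·70) → 1610 ÷ (191/10) = 16100/191 ≈ 84.293

CN_adj = 16100/191 ≈ 84.293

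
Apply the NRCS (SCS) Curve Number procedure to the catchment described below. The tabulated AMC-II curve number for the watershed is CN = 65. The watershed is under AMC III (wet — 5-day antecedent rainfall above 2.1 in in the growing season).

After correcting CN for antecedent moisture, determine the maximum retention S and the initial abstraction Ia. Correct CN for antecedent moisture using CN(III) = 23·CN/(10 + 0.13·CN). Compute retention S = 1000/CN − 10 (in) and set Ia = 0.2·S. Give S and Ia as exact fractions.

Adjust CN=65 to AMC III: 23·65/(10 + 0.13·65) → 1495 ÷ (369/20) = 29900/369 ≈ 81.030
Max retention: S = 1000/(29900/369) − 10 = 700/299 in (≈ 2.341 in)
Initial abstraction Ia = S/5 = (700/299)/5 = 140/299 ≈ 0.468 in

S = 700/299 in ≈ 2.341 in; Ia = 140/299 in ≈ 0.468 in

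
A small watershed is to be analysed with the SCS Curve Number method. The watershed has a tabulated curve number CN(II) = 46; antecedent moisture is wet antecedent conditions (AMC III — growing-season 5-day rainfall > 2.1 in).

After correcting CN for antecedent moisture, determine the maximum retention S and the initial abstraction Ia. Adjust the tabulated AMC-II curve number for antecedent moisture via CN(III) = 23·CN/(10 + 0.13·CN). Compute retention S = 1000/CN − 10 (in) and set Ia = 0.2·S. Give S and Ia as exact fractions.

Adjust CN=46 to AMC III: 23·46/(10 + 0.13·46) → 1058 ÷ (799/50) = 52900/799 ≈ 66.208
S = 1000/(52900/799) − 10 = 2700/529 in ≈ 5.104 in
Ia = 0.2S: 0.2·5.104 = 1.021 in (exactly 540/529)

S = 2700/529 in ≈ 5.104 in; Ia = 540/529 in ≈ 1.021 in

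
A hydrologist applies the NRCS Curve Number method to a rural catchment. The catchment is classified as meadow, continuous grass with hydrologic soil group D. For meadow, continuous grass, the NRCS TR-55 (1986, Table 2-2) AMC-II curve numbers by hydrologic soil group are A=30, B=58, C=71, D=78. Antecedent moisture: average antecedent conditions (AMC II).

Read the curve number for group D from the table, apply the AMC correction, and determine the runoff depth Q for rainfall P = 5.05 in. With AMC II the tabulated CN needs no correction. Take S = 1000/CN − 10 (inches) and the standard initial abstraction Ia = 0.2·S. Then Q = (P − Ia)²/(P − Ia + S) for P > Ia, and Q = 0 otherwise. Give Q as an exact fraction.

Q = 12243001/4445220 in ≈ 2.754 in

NRCS table: meadow, continuous grass, soil group D → CN(II) = 78
CN(II) = 78; AMC II needs no correction.
Retention S: 1000/CN − 10 with CN=78.000 → S = 110/39 ≈ 2.821 in
Initial abstraction Ia = S/5 = (110/39)/5 = 22/39 ≈ 0.564 in
Since P=5.050 > Ia=0.564: effective rainfall P−Ia = 3499/780 in
Q: (3499/780)² ÷ (5699/780) = 12243001/4445220 in (≈ 2.754 in)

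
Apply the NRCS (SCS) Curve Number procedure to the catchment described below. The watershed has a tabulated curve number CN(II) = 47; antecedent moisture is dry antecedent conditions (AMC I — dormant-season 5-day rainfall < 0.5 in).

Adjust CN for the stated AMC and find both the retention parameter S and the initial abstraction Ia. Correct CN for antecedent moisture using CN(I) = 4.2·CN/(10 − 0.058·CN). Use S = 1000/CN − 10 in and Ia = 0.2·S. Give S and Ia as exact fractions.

Dry (AMC I): CN(I) = 4.2·47/(10 − 0.058·47) = (987/5)/(3637/500) = 98700/3637 ≈ 27.138
Max retention: S = 1000/(98700/3637) − 10 = 26500/987 in (≈ 26.849 in)
Initial abstraction Ia = S/5 = (26500/987)/5 = 5300/987 ≈ 5.370 in

S = 26500/987 in ≈ 26.849 in; Ia = 5300/987 in ≈ 5.370 in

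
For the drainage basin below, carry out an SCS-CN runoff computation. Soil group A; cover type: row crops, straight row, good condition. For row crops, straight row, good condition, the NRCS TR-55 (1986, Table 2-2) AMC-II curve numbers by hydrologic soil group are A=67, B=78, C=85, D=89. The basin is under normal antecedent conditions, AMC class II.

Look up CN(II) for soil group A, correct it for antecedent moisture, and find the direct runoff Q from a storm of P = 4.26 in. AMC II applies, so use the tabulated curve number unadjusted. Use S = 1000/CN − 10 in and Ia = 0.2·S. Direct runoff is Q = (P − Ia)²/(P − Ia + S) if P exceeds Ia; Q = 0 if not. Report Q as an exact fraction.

Q = 40120947/30675950 in ≈ 1.308 in

NRCS table: row crops, straight row, good condition, soil group A → CN(II) = 67
CN(II) = 67; AMC II needs no correction.
Max retention: S = 1000/67 − 10 = 330/67 in (≈ 4.925 in)
Ia = 0.2·(330/67) = 66/67 in ≈ 0.985 in
Since P=4.260 > Ia=0.985: effective rainfall P−Ia = 10971/3350 in
Q = (10971/3350)²/((10971/3350) + 330/67) = (120362841/11222500)/(27471/3350) = 40120947/30675950 in ≈ 1.308 in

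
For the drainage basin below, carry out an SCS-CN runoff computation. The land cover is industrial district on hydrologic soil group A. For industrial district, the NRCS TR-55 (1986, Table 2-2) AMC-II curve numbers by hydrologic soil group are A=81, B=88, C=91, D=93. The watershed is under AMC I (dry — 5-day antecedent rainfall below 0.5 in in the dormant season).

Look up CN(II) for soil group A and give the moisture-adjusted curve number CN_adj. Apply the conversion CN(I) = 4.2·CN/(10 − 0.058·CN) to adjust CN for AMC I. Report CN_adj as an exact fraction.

NRCS table: industrial district, soil group A → CN(II) = 81
Adjust CN=81 to AMC I: 4.2·81/(10 − 0.058·81) → (1701/5) ÷ (2651/500) = 170100/2651 ≈ 64.164

CN_adj = 170100/2651 ≈ 64.164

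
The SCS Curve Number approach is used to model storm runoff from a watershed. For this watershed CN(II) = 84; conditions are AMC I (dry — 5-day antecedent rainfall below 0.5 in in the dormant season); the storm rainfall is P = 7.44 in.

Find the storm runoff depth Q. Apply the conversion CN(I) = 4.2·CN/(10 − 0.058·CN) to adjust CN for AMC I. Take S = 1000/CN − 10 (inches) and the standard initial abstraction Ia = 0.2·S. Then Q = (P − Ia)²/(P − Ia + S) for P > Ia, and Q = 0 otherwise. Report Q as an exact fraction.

Adjust CN=84 to AMC I: 4.2·84/(10 − 0.058·84) → (1764/5) ÷ (641/125) = 44100/641 ≈ 68.799
Retention S: 1000/CN − 10 with CN=68.799 → S = 2000/441 ≈ 4.535 in
Initial abstraction Ia = S/5 = (2000/441)/5 = 400/441 ≈ 0.907 in
Since P=7.440 > Ia=0.907: effective rainfall P−Ia = 72026/11025 in
Runoff Q = (P−Ia)²/(P−Ia+S) = (6.533)²/(6.533+4.535) = 2593872338/672668325 ≈ 3.856 in

Q = 2593872338/672668325 in ≈ 3.856 in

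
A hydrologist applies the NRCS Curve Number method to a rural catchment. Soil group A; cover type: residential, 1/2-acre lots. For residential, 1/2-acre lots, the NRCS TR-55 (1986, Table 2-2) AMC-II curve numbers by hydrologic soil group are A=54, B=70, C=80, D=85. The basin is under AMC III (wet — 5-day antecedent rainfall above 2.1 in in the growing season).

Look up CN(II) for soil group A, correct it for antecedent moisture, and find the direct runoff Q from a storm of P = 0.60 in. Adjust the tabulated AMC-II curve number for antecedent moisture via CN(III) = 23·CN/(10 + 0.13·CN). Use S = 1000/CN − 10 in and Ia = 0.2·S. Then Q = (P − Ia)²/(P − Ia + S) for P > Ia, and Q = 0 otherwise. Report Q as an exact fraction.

NRCS table: residential, 1/2-acre lots, soil group A → CN(II) = 54
Adjust CN=54 to AMC III: 23·54/(10 + 0.13·54) → 1242 ÷ (851/50) = 2700/37 ≈ 72.973
S = 1000/(2700/37) − 10 = 100/27 in ≈ 3.704 in
Ia = 0.2S: 0.2·3.704 = 0.741 in (exactly 20/27)
P = 0.600 ≤ Ia = 0.741 in: entire storm abstracted, Q = 0.

Q = 0 in ≈ 0.000 in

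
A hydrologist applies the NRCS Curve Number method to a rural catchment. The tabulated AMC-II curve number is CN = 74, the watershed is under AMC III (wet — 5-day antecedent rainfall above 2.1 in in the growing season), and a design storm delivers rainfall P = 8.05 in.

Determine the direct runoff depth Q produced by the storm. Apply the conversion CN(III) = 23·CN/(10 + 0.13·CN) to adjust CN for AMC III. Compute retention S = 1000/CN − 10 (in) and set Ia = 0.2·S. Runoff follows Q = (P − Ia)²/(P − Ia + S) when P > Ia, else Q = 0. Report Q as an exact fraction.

Adjust CN=74 to AMC III: 23·74/(10 + 0.13·74) → 1702 ÷ (981/50) = 85100/981 ≈ 86.748
S = 1000/(85100/981) − 10 = 1300/851 in ≈ 1.528 in
Initial abstraction Ia = S/5 = (1300/851)/5 = 260/851 ≈ 0.306 in
Excess rainfall: 8.050 − 0.306 = 7.744 in; P > Ia so Q > 0
Runoff Q = (P−Ia)²/(P−Ia+S) = (7.744)²/(7.744+1.528) = 17374139721/2685943220 ≈ 6.469 in

Q = 17374139721/2685943220 in ≈ 6.469 in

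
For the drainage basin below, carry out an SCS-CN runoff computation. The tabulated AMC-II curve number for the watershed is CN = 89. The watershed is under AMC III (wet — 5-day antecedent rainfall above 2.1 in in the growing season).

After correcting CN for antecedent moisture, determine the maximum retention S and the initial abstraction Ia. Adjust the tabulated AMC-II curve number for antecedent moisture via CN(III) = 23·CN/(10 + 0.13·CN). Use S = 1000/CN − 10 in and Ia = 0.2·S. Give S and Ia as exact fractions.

Adjust CN=89 to AMC III: 23·89/(10 + 0.13·89) → 2047 ÷ (2157/100) = 204700/2157 ≈ 94.900
Retention S: 1000/CN − 10 with CN=94.900 → S = 1100/2047 ≈ 0.537 in
Ia = 0.2S: 0.2·0.537 = 0.107 in (exactly 220/2047)

S = 1100/2047 in ≈ 0.537 in; Ia = 220/2047 in ≈ 0.107 in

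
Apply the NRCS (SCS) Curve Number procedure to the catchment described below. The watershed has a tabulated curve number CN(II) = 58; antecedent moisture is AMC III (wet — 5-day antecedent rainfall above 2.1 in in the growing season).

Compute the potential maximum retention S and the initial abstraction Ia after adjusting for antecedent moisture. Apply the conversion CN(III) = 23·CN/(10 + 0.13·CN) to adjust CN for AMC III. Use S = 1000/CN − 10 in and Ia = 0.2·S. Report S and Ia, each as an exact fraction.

S = 2100/667 in ≈ 3.148 in; Ia = 420/667 in ≈ 0.630 in

Adjust CN=58 to AMC III: 23·58/(10 + 0.13·58) → 1334 ÷ (877/50) = 66700/877 ≈ 76.055
Retention S: 1000/CN − 10 with CN=76.055 → S = 2100/667 ≈ 3.148 in
Initial abstraction Ia = S/5 = (2100/667)/5 = 420/667 ≈ 0.630 in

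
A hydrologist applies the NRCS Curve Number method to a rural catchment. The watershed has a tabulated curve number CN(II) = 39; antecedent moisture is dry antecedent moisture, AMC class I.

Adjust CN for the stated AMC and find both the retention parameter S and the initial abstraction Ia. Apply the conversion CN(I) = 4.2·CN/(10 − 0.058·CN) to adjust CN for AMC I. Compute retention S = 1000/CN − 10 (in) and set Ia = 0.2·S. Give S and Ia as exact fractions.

S = 30500/819 in ≈ 37.241 in; Ia = 6100/819 in ≈ 7.448 in

Dry (AMC I): CN(I) = 4.2·39/(10 − 0.058·39) = (819/5)/(3869/500) = 81900/3869 ≈ 21.168
Retention S: 1000/CN − 10 with CN=21.168 → S = 30500/819 ≈ 37.241 in
Ia = 0.2·(30500/819) = 6100/819 in ≈ 7.448 in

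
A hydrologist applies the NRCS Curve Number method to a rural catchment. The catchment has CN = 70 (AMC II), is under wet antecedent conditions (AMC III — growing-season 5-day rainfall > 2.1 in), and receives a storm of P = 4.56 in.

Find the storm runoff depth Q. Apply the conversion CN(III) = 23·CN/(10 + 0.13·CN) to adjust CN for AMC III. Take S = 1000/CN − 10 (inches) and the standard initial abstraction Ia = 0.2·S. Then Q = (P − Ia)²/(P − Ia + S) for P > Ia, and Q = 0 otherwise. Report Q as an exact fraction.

Q = 15780962/5445825 in ≈ 2.898 in

Wet (AMC III): CN(III) = 23·70/(10 + 0.13·70) = 1610/(191/10) = 16100/191 ≈ 84.293
Max retention: S = 1000/(16100/191) − 10 = 300/161 in (≈ 1.863 in)
Ia = 0.2S: 0.2·1.863 = 0.373 in (exactly 60/161)
Excess rainfall: 4.560 − 0.373 = 4.187 in; P > Ia so Q > 0
Q: (16854/4025)² ÷ (24354/4025) = 15780962/5445825 in (≈ 2.898 in)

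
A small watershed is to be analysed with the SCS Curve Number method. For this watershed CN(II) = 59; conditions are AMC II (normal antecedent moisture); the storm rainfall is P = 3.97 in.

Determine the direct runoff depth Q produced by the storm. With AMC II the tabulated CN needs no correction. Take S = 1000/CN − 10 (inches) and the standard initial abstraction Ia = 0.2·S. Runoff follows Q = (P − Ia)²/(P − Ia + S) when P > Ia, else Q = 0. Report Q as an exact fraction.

Average conditions: CN = 59 (no AMC adjustment).
Max retention: S = 1000/59 − 10 = 410/59 in (≈ 6.949 in)
Ia = 0.2·(410/59) = 82/59 in ≈ 1.390 in
Since P=3.970 > Ia=1.390: effective rainfall P−Ia = 15223/5900 in
Q = (15223/5900)²/((15223/5900) + 410/59) = (231739729/34810000)/(56223/5900) = 231739729/331715700 in ≈ 0.699 in

Q = 231739729/331715700 in ≈ 0.699 in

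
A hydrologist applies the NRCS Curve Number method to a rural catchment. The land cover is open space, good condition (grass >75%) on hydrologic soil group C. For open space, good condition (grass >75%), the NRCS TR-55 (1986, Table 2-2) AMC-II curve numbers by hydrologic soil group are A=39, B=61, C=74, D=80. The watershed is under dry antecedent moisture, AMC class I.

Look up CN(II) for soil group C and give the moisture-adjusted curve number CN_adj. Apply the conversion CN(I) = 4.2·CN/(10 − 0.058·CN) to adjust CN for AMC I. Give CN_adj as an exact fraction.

CN_adj = 77700/1427 ≈ 54.450

NRCS table: open space, good condition (grass >75%), soil group C → CN(II) = 74
Adjust CN=74 to AMC I: 4.2·74/(10 − 0.058·74) → (1554/5) ÷ (1427/250) = 77700/1427 ≈ 54.450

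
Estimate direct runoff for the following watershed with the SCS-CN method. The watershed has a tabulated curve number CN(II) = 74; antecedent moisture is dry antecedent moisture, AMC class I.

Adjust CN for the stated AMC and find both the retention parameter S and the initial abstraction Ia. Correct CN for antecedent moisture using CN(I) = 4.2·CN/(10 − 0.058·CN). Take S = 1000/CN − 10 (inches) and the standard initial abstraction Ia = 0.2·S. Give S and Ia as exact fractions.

S = 6500/777 in ≈ 8.366 in; Ia = 1300/777 in ≈ 1.673 in

Dry (AMC I): CN(I) = 4.2·74/(10 − 0.058·74) = (1554/5)/(1427/250) = 77700/1427 ≈ 54.450
Retention S: 1000/CN − 10 with CN=54.450 → S = 6500/777 ≈ 8.366 in
Ia = 0.2·(6500/777) = 1300/777 in ≈ 1.673 in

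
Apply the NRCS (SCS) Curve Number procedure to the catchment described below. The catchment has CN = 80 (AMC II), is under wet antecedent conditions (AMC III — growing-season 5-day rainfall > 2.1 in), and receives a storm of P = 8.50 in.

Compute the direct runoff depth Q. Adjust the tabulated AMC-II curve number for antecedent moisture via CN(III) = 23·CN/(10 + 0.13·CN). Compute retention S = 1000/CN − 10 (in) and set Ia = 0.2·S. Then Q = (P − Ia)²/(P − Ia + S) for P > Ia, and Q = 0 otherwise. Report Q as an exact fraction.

CN(III) from CN(II)=80: (23·80)/(10 + 0.13·80) = 4600/51 ≈ 90.196
Max retention: S = 1000/(4600/51) − 10 = 25/23 in (≈ 1.087 in)
Ia = 0.2S: 0.2·1.087 = 0.217 in (exactly 5/23)
Excess rainfall: 8.500 − 0.217 = 8.283 in; P > Ia so Q > 0
Runoff Q = (P−Ia)²/(P−Ia+S) = (8.283)²/(8.283+1.087) = 145161/19826 ≈ 7.322 in

Q = 145161/19826 in ≈ 7.322 in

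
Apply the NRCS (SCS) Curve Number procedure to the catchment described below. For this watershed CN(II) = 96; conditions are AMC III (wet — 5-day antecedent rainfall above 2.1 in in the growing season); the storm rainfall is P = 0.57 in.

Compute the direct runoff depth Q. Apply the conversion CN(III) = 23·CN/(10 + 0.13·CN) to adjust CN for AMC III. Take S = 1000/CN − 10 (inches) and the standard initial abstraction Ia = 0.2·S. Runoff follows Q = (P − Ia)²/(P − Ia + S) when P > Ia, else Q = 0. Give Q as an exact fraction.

Adjust CN=96 to AMC III: 23·96/(10 + 0.13·96) → 2208 ÷ (562/25) = 27600/281 ≈ 98.221
S = 1000/(27600/281) − 10 = 25/138 in ≈ 0.181 in
Ia = 0.2S: 0.2·0.181 = 0.036 in (exactly 5/138)
Since P=0.570 > Ia=0.036: effective rainfall P−Ia = 3683/6900 in
Q = (3683/6900)²/((3683/6900) + 25/138) = (13564489/47610000)/(4933/6900) = 13564489/34037700 in ≈ 0.399 in

Q = 13564489/34037700 in ≈ 0.399 in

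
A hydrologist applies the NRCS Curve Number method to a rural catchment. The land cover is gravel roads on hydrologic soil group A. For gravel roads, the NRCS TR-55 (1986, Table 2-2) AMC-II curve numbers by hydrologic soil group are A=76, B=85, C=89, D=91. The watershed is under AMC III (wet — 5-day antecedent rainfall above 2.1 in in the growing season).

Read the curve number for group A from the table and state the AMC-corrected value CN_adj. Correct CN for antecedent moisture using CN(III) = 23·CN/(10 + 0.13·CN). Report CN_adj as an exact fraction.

NRCS table: gravel roads, soil group A → CN(II) = 76
Wet (AMC III): CN(III) = 23·76/(10 + 0.13·76) = 1748/(497/25) = 43700/497 ≈ 87.928

CN_adj = 43700/497 ≈ 87.928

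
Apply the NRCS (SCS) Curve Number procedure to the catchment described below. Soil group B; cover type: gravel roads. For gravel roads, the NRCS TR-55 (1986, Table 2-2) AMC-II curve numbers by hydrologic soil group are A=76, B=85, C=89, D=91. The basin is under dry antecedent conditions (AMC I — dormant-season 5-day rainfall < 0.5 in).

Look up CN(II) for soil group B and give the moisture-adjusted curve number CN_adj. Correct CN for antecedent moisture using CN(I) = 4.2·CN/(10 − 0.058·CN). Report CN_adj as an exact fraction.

NRCS table: gravel roads, soil group B → CN(II) = 85
CN(I) from CN(II)=85: (4.2·85)/(10 − 0.058·85) = 11900/169 ≈ 70.414

CN_adj = 11900/169 ≈ 70.414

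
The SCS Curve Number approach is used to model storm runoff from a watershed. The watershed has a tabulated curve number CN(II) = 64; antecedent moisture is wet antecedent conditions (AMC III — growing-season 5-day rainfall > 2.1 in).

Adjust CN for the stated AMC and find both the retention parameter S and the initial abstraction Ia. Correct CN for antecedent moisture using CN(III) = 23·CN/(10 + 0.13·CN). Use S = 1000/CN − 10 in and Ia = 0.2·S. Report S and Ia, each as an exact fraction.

Adjust CN=64 to AMC III: 23·64/(10 + 0.13·64) → 1472 ÷ (458/25) = 18400/229 ≈ 80.349
Max retention: S = 1000/(18400/229) − 10 = 225/92 in (≈ 2.446 in)
Initial abstraction Ia = S/5 = (225/92)/5 = 45/92 ≈ 0.489 in

S = 225/92 in ≈ 2.446 in; Ia = 45/92 in ≈ 0.489 in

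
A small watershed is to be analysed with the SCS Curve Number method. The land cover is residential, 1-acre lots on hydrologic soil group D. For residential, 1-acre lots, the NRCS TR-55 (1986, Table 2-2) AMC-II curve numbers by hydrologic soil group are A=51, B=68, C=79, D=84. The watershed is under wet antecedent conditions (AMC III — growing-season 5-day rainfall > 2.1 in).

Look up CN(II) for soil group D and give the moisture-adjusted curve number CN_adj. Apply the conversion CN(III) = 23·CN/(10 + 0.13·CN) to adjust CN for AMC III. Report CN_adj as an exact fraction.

CN_adj = 48300/523 ≈ 92.352

NRCS table: residential, 1-acre lots, soil group D → CN(II) = 84
Wet (AMC III): CN(III) = 23·84/(10 + 0.13·84) = 1932/(523/25) = 48300/523 ≈ 92.352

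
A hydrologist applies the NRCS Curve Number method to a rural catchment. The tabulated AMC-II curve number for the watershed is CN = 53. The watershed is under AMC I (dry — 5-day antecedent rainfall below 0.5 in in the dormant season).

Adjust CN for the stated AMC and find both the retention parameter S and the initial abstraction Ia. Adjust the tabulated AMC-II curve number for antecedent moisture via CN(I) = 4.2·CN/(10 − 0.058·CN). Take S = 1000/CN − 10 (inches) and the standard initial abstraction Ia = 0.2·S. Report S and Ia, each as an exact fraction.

CN(I) from CN(II)=53: (4.2·53)/(10 − 0.058·53) = 111300/3463 ≈ 32.140
Retention S: 1000/CN − 10 with CN=32.140 → S = 23500/1113 ≈ 21.114 in
Initial abstraction Ia = S/5 = (23500/1113)/5 = 4700/1113 ≈ 4.223 in

S = 23500/1113 in ≈ 21.114 in; Ia = 4700/1113 in ≈ 4.223 in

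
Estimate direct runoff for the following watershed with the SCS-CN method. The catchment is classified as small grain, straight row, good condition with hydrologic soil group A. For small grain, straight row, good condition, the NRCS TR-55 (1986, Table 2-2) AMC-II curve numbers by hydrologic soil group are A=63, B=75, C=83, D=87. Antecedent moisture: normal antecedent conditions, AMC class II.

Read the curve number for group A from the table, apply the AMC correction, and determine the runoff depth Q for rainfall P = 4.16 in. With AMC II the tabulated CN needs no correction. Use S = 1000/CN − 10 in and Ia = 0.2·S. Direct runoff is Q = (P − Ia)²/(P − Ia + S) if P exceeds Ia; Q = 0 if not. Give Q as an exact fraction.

Q = 5527201/5493600 in ≈ 1.006 in

NRCS table: small grain, straight row, good condition, soil group A → CN(II) = 63
Average conditions: CN = 63 (no AMC adjustment).
Max retention: S = 1000/63 − 10 = 370/63 in (≈ 5.873 in)
Ia = 0.2·(370/63) = 74/63 in ≈ 1.175 in
Excess rainfall: 4.160 − 1.175 = 2.985 in; P > Ia so Q > 0
Q = (4702/1575)²/((4702/1575) + 370/63) = (22108804/2480625)/(13952/1575) = 5527201/5493600 in ≈ 1.006 in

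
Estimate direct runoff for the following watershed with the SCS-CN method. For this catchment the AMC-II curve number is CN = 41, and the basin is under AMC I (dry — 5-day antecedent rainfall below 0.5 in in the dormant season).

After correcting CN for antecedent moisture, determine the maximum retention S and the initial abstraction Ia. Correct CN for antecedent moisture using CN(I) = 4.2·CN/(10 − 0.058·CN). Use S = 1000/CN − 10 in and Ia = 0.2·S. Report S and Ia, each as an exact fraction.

CN(I) from CN(II)=41: (4.2·41)/(10 − 0.058·41) = 86100/3811 ≈ 22.592
Retention S: 1000/CN − 10 with CN=22.592 → S = 29500/861 ≈ 34.262 in
Ia = 0.2·(29500/861) = 5900/861 in ≈ 6.852 in

S = 29500/861 in ≈ 34.262 in; Ia = 5900/861 in ≈ 6.852 in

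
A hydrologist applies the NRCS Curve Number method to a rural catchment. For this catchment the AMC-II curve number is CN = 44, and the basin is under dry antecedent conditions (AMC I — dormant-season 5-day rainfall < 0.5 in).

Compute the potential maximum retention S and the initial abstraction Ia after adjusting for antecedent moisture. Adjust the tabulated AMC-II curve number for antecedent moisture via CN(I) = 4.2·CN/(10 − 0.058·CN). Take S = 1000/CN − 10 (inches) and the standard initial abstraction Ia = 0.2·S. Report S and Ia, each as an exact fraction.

S = 1000/33 in ≈ 30.303 in; Ia = 200/33 in ≈ 6.061 in

Dry (AMC I): CN(I) = 4.2·44/(10 − 0.058·44) = (924/5)/(931/125) = 3300/133 ≈ 24.812
S = 1000/(3300/133) − 10 = 1000/33 in ≈ 30.303 in
Initial abstraction Ia = S/5 = (1000/33)/5 = 200/33 ≈ 6.061 in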